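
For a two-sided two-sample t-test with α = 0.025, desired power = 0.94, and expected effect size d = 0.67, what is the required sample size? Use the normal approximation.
n = 65 per group

Sample size formula (two-sample t-test, normal approximation):
n = 2 · ((z_{α/2} + z_β) / d)²

z_{α/2} = 2.241 (for α = 0.025, two-sided)
z_β = 1.555 (for power = 0.94)
d = 0.67

n = 2 · ((2.241 + 1.555) / 0.67)²
n = 2 · (5.666)²
n ≈ 64.21
Round up to the next whole number: n = 65 per group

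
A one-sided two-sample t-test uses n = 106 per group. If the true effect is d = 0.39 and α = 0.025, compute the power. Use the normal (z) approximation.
Power ≈ 0.81

Power calculation (two-sample t-test, normal approximation):
z_β = d · √(n/2) - z_α
z_β = 0.39 · √(106/2) - 1.960
z_β = 0.39 · 7.280 - 1.960
z_β = 0.879

Power = Φ(z_β) = Φ(0.879) ≈ 0.810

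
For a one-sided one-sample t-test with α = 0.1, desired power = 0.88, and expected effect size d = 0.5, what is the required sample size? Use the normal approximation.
n = 25

Sample size formula (one-sample t-test, normal approximation):
n = ((z_α + z_β) / d)²

z_α = 1.282 (for α = 0.1, one-sided)
z_β = 1.175 (for power = 0.88)
d = 0.5

n = ((1.282 + 1.175) / 0.5)²
n = (4.914)²
n ≈ 24.15
Round up to the next whole number: n = 25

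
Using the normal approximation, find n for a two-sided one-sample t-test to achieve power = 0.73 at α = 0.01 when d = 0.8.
n = 16

Sample size formula (one-sample t-test, normal approximation):
n = ((z_{α/2} + z_β) / d)²

z_{α/2} = 2.576 (for α = 0.01, two-sided)
z_β = 0.613 (for power = 0.73)
d = 0.8

n = ((2.576 + 0.613) / 0.8)²
n = (3.986)²
n ≈ 15.89
Round up to the next whole number: n = 16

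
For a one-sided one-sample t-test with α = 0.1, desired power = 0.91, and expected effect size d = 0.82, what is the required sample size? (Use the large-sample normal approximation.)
n = 11

Sample size formula (one-sample t-test, normal approximation):
n = ((z_α + z_β) / d)²

z_α = 1.282 (for α = 0.1, one-sided)
z_β = 1.341 (for power = 0.91)
d = 0.82

n = ((1.282 + 1.341) / 0.82)²
n = (3.199)²
n ≈ 10.23
Round up to the next whole number: n = 11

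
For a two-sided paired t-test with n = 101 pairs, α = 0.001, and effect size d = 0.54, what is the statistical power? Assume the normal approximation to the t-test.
Power ≈ 0.98

Power calculation (paired t-test, normal approximation):
z_β = d · √n - z_{α/2}
z_β = 0.54 · √101 - 3.291
z_β = 0.54 · 10.050 - 3.291
z_β = 2.136

Power = Φ(z_β) = Φ(2.136) ≈ 0.984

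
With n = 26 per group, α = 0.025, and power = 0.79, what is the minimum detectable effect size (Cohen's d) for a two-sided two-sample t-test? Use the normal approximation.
d ≈ 0.85

Minimum detectable effect (two-sample t-test, normal approximation):
d = (z_{α/2} + z_β) / √(n/2)
d = (2.241 + 0.806) / √(26/2)
d = 3.048 / 3.606
d ≈ 0.85

By Cohen's convention (0.2 small / 0.5 medium / 0.8 large): large effect.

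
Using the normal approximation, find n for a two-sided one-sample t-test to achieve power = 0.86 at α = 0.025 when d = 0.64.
n = 27

Sample size formula (one-sample t-test, normal approximation):
n = ((z_{α/2} + z_β) / d)²

z_{α/2} = 2.241 (for α = 0.025, two-sided)
z_β = 1.080 (for power = 0.86)
d = 0.64

n = ((2.241 + 1.080) / 0.64)²
n = (5.189)²
n ≈ 26.93
Round up to the next whole number: n = 27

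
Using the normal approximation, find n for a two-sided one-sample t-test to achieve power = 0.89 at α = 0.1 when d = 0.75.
n = 15

Sample size formula (one-sample t-test, normal approximation):
n = ((z_{α/2} + z_β) / d)²

z_{α/2} = 1.645 (for α = 0.1, two-sided)
z_β = 1.227 (for power = 0.89)
d = 0.75

n = ((1.645 + 1.227) / 0.75)²
n = (3.829)²
n ≈ 14.66
Round up to the next whole number: n = 15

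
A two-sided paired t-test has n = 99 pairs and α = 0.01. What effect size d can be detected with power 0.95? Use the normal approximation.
d ≈ 0.42

Minimum detectable effect (paired t-test, normal approximation):
d = (z_{α/2} + z_β) / √n
d = (2.576 + 1.645) / √99
d = 4.221 / 9.950
d ≈ 0.42

By Cohen's convention (0.2 small / 0.5 medium / 0.8 large): small effect.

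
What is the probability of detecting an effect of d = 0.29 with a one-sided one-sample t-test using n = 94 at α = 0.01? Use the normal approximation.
Power ≈ 0.69

Power calculation (one-sample t-test, normal approximation):
z_β = d · √n - z_α
z_β = 0.29 · √94 - 2.326
z_β = 0.29 · 9.695 - 2.326
z_β = 0.485

Power = Φ(z_β) = Φ(0.485) ≈ 0.686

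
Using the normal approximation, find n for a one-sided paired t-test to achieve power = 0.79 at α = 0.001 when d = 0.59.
n = 44 pairs

Sample size formula (paired t-test, normal approximation):
n = ((z_α + z_β) / d)²

z_α = 3.090 (for α = 0.001, one-sided)
z_β = 0.806 (for power = 0.79)
d = 0.59

n = ((3.090 + 0.806) / 0.59)²
n = (6.603)²
n ≈ 43.60
Round up to the next whole number: n = 44 pairs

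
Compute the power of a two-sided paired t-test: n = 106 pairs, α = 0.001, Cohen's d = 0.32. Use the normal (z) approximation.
Power ≈ 0.50

Power calculation (paired t-test, normal approximation):
z_β = d · √n - z_{α/2}
z_β = 0.32 · √106 - 3.291
z_β = 0.32 · 10.296 - 3.291
z_β = 0.004

Power = Φ(z_β) = Φ(0.004) ≈ 0.502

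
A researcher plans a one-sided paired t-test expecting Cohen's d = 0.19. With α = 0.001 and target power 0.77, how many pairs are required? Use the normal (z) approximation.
n = 407 pairs

Sample size formula (paired t-test, normal approximation):
n = ((z_α + z_β) / d)²

z_α = 3.090 (for α = 0.001, one-sided)
z_β = 0.739 (for power = 0.77)
d = 0.19

n = ((3.090 + 0.739) / 0.19)²
n = (20.153)²
n ≈ 406.14
Round up to the next whole number: n = 407 pairs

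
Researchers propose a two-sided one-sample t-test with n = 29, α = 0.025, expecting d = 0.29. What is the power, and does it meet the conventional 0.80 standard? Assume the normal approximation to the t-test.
Power ≈ 0.25; the study is underpowered (power < 0.80)

Power calculation (one-sample t-test, normal approximation):
z_β = d · √n - z_{α/2}
z_β = 0.29 · √29 - 2.241
z_β = 0.29 · 5.385 - 2.241
z_β = -0.680

Power = Φ(z_β) = Φ(-0.680) ≈ 0.248

Effect size d = 0.29 is small by Cohen's convention (0.2/0.5/0.8).

Threshold: power ≥ 0.80 is conventionally adequate.
Power ≈ 0.25 → the study is underpowered (power < 0.80).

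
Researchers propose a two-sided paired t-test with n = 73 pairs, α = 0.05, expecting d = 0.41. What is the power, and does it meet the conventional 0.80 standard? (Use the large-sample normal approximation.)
Power ≈ 0.94; the study is adequately powered (power ≥ 0.80)

Power calculation (paired t-test, normal approximation):
z_β = d · √n - z_{α/2}
z_β = 0.41 · √73 - 1.960
z_β = 0.41 · 8.544 - 1.960
z_β = 1.543

Power = Φ(z_β) = Φ(1.543) ≈ 0.939

Effect size d = 0.41 is small by Cohen's convention (0.2/0.5/0.8).

Threshold: power ≥ 0.80 is conventionally adequate.
Power ≈ 0.94 → the study is adequately powered (power ≥ 0.80).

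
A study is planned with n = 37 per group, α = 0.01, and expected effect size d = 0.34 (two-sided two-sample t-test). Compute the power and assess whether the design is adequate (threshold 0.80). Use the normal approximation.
Power ≈ 0.13; the study is underpowered (power < 0.80)

Power calculation (two-sample t-test, normal approximation):
z_β = d · √(n/2) - z_{α/2}
z_β = 0.34 · √(37/2) - 2.576
z_β = 0.34 · 4.301 - 2.576
z_β = -1.113

Power = Φ(z_β) = Φ(-1.113) ≈ 0.133

Effect size d = 0.34 is small by Cohen's convention (0.2/0.5/0.8).

Threshold: power ≥ 0.80 is conventionally adequate.
Power ≈ 0.13 → the study is underpowered (power < 0.80).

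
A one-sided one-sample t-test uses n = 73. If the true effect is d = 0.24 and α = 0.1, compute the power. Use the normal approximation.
Power ≈ 0.78

Power calculation (one-sample t-test, normal approximation):
z_β = d · √n - z_α
z_β = 0.24 · √73 - 1.282
z_β = 0.24 · 8.544 - 1.282
z_β = 0.769

Power = Φ(z_β) = Φ(0.769) ≈ 0.779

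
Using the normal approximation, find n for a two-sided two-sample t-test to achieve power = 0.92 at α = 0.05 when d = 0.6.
n = 63 per group

Sample size formula (two-sample t-test, normal approximation):
n = 2 · ((z_{α/2} + z_β) / d)²

z_{α/2} = 1.960 (for α = 0.05, two-sided)
z_β = 1.405 (for power = 0.92)
d = 0.6

n = 2 · ((1.960 + 1.405) / 0.6)²
n = 2 · (5.608)²
n ≈ 62.90
Round up to the next whole number: n = 63 per group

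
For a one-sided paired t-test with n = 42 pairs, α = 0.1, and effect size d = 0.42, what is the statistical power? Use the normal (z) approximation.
Power ≈ 0.93

Power calculation (paired t-test, normal approximation):
z_β = d · √n - z_α
z_β = 0.42 · √42 - 1.282
z_β = 0.42 · 6.481 - 1.282
z_β = 1.440

Power = Φ(z_β) = Φ(1.440) ≈ 0.925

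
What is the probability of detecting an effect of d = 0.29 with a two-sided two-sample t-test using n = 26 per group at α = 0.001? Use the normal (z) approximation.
Power ≈ 0.01

Power calculation (two-sample t-test, normal approximation):
z_β = d · √(n/2) - z_{α/2}
z_β = 0.29 · √(26/2) - 3.291
z_β = 0.29 · 3.606 - 3.291
z_β = -2.245

Power = Φ(z_β) = Φ(-2.245) ≈ 0.012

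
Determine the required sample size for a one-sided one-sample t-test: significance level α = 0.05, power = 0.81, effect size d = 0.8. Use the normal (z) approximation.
n = 10

Sample size formula (one-sample t-test, normal approximation):
n = ((z_α + z_β) / d)²

z_α = 1.645 (for α = 0.05, one-sided)
z_β = 0.878 (for power = 0.81)
d = 0.8

n = ((1.645 + 0.878) / 0.8)²
n = (3.154)²
n ≈ 9.95
Round up to the next whole number: n = 10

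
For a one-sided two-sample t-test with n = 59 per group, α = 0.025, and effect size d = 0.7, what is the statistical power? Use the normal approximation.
Power ≈ 0.97

Power calculation (two-sample t-test, normal approximation):
z_β = d · √(n/2) - z_α
z_β = 0.7 · √(59/2) - 1.960
z_β = 0.7 · 5.431 - 1.960
z_β = 1.842

Power = Φ(z_β) = Φ(1.842) ≈ 0.967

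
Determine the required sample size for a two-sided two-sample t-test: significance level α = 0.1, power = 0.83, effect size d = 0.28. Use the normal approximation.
n = 173 per group

Sample size formula (two-sample t-test, normal approximation):
n = 2 · ((z_{α/2} + z_β) / d)²

z_{α/2} = 1.645 (for α = 0.1, two-sided)
z_β = 0.954 (for power = 0.83)
d = 0.28

n = 2 · ((1.645 + 0.954) / 0.28)²
n = 2 · (9.282)²
n ≈ 172.31
Round up to the next whole number: n = 173 per group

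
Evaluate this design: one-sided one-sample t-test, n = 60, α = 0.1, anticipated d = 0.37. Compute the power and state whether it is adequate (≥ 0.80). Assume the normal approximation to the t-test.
Power ≈ 0.94; the study is adequately powered (power ≥ 0.80)

Power calculation (one-sample t-test, normal approximation):
z_β = d · √n - z_α
z_β = 0.37 · √60 - 1.282
z_β = 0.37 · 7.746 - 1.282
z_β = 1.584

Power = Φ(z_β) = Φ(1.584) ≈ 0.943

Effect size d = 0.37 is small by Cohen's convention (0.2/0.5/0.8).

Threshold: power ≥ 0.80 is conventionally adequate.
Power ≈ 0.94 → the study is adequately powered (power ≥ 0.80).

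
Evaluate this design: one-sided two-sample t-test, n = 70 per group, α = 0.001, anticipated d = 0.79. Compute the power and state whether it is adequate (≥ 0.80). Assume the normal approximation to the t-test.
Power ≈ 0.94; the study is adequately powered (power ≥ 0.80)

Power calculation (two-sample t-test, normal approximation):
z_β = d · √(n/2) - z_α
z_β = 0.79 · √(70/2) - 3.090
z_β = 0.79 · 5.916 - 3.090
z_β = 1.583

Power = Φ(z_β) = Φ(1.583) ≈ 0.943

Effect size d = 0.79 is medium by Cohen's convention (0.2/0.5/0.8).

Threshold: power ≥ 0.80 is conventionally adequate.
Power ≈ 0.94 → the study is adequately powered (power ≥ 0.80).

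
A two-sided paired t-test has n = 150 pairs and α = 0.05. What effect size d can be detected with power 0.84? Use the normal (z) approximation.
d ≈ 0.24

Minimum detectable effect (paired t-test, normal approximation):
d = (z_{α/2} + z_β) / √n
d = (1.960 + 0.994) / √150
d = 2.954 / 12.247
d ≈ 0.24

By Cohen's convention (0.2 small / 0.5 medium / 0.8 large): small effect.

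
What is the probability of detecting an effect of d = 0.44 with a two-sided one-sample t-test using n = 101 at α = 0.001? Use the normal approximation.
Power ≈ 0.87

Power calculation (one-sample t-test, normal approximation):
z_β = d · √n - z_{α/2}
z_β = 0.44 · √101 - 3.291
z_β = 0.44 · 10.050 - 3.291
z_β = 1.131

Power = Φ(z_β) = Φ(1.131) ≈ 0.871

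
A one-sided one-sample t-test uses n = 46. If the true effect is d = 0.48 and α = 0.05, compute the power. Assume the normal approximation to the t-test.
Power ≈ 0.95

Power calculation (one-sample t-test, normal approximation):
z_β = d · √n - z_α
z_β = 0.48 · √46 - 1.645
z_β = 0.48 · 6.782 - 1.645
z_β = 1.611

Power = Φ(z_β) = Φ(1.611) ≈ 0.946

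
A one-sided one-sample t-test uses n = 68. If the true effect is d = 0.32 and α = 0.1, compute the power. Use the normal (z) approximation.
Power ≈ 0.91

Power calculation (one-sample t-test, normal approximation):
z_β = d · √n - z_α
z_β = 0.32 · √68 - 1.282
z_β = 0.32 · 8.246 - 1.282
z_β = 1.357

Power = Φ(z_β) = Φ(1.357) ≈ 0.913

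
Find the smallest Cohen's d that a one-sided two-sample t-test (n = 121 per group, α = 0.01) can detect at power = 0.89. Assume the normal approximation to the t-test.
d ≈ 0.46

Minimum detectable effect (two-sample t-test, normal approximation):
d = (z_α + z_β) / √(n/2)
d = (2.326 + 1.227) / √(121/2)
d = 3.553 / 7.778
d ≈ 0.46

By Cohen's convention (0.2 small / 0.5 medium / 0.8 large): small effect.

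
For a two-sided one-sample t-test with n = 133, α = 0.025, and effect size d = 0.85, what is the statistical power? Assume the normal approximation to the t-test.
Power ≈ 1.00

Power calculation (one-sample t-test, normal approximation):
z_β = d · √n - z_{α/2}
z_β = 0.85 · √133 - 2.241
z_β = 0.85 · 11.533 - 2.241
z_β = 7.561

Power = Φ(z_β) = Φ(7.561) ≈ 1.000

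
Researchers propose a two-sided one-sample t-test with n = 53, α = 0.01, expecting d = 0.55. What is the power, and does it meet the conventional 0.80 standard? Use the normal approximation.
Power ≈ 0.92; the study is adequately powered (power ≥ 0.80)

Power calculation (one-sample t-test, normal approximation):
z_β = d · √n - z_{α/2}
z_β = 0.55 · √53 - 2.576
z_β = 0.55 · 7.280 - 2.576
z_β = 1.428

Power = Φ(z_β) = Φ(1.428) ≈ 0.923

Effect size d = 0.55 is medium by Cohen's convention (0.2/0.5/0.8).

Threshold: power ≥ 0.80 is conventionally adequate.
Power ≈ 0.92 → the study is adequately powered (power ≥ 0.80).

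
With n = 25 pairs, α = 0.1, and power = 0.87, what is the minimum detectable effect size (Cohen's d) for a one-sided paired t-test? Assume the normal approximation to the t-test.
d ≈ 0.48

Minimum detectable effect (paired t-test, normal approximation):
d = (z_α + z_β) / √n
d = (1.282 + 1.126) / √25
d = 2.408 / 5.000
d ≈ 0.48

By Cohen's convention (0.2 small / 0.5 medium / 0.8 large): small effect.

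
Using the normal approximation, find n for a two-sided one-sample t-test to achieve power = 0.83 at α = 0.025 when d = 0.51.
n = 40

Sample size formula (one-sample t-test, normal approximation):
n = ((z_{α/2} + z_β) / d)²

z_{α/2} = 2.241 (for α = 0.025, two-sided)
z_β = 0.954 (for power = 0.83)
d = 0.51

n = ((2.241 + 0.954) / 0.51)²
n = (6.265)²
n ≈ 39.25
Round up to the next whole number: n = 40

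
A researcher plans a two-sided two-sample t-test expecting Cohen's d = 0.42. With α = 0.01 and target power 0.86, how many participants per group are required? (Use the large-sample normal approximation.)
n = 152 per group

Sample size formula (two-sample t-test, normal approximation):
n = 2 · ((z_{α/2} + z_β) / d)²

z_{α/2} = 2.576 (for α = 0.01, two-sided)
z_β = 1.080 (for power = 0.86)
d = 0.42

n = 2 · ((2.576 + 1.080) / 0.42)²
n = 2 · (8.705)²
n ≈ 151.55
Round up to the next whole number: n = 152 per group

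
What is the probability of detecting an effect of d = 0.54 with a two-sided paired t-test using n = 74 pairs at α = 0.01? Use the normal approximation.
Power ≈ 0.98

Power calculation (paired t-test, normal approximation):
z_β = d · √n - z_{α/2}
z_β = 0.54 · √74 - 2.576
z_β = 0.54 · 8.602 - 2.576
z_β = 2.069

Power = Φ(z_β) = Φ(2.069) ≈ 0.981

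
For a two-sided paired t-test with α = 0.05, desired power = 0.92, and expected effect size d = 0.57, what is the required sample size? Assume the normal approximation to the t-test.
n = 35 pairs

Sample size formula (paired t-test, normal approximation):
n = ((z_{α/2} + z_β) / d)²

z_{α/2} = 1.960 (for α = 0.05, two-sided)
z_β = 1.405 (for power = 0.92)
d = 0.57

n = ((1.960 + 1.405) / 0.57)²
n = (5.904)²
n ≈ 34.86
Round up to the next whole number: n = 35 pairs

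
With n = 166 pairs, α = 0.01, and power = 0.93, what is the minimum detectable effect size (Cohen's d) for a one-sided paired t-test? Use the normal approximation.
d ≈ 0.30

Minimum detectable effect (paired t-test, normal approximation):
d = (z_α + z_β) / √n
d = (2.326 + 1.476) / √166
d = 3.802 / 12.884
d ≈ 0.30

By Cohen's convention (0.2 small / 0.5 medium / 0.8 large): small effect.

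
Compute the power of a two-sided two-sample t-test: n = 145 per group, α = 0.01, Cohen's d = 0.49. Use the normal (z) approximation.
Power ≈ 0.94

Power calculation (two-sample t-test, normal approximation):
z_β = d · √(n/2) - z_{α/2}
z_β = 0.49 · √(145/2) - 2.576
z_β = 0.49 · 8.515 - 2.576
z_β = 1.596

Power = Φ(z_β) = Φ(1.596) ≈ 0.945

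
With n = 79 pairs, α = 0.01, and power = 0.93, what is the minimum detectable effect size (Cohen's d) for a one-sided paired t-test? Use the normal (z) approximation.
d ≈ 0.43

Minimum detectable effect (paired t-test, normal approximation):
d = (z_α + z_β) / √n
d = (2.326 + 1.476) / √79
d = 3.802 / 8.888
d ≈ 0.43

By Cohen's convention (0.2 small / 0.5 medium / 0.8 large): small effect.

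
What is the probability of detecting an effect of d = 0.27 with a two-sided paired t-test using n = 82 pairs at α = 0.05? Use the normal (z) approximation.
Power ≈ 0.69

Power calculation (paired t-test, normal approximation):
z_β = d · √n - z_{α/2}
z_β = 0.27 · √82 - 1.960
z_β = 0.27 · 9.055 - 1.960
z_β = 0.485

Power = Φ(z_β) = Φ(0.485) ≈ 0.686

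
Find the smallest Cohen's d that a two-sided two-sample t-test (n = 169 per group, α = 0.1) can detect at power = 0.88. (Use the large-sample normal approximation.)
d ≈ 0.31

Minimum detectable effect (two-sample t-test, normal approximation):
d = (z_{α/2} + z_β) / √(n/2)
d = (1.645 + 1.175) / √(169/2)
d = 2.820 / 9.192
d ≈ 0.31

By Cohen's convention (0.2 small / 0.5 medium / 0.8 large): small effect.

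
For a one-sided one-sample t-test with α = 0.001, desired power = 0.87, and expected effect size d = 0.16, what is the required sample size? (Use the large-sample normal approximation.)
n = 695

Sample size formula (one-sample t-test, normal approximation):
n = ((z_α + z_β) / d)²

z_α = 3.090 (for α = 0.001, one-sided)
z_β = 1.126 (for power = 0.87)
d = 0.16

n = ((3.090 + 1.126) / 0.16)²
n = (26.350)²
n ≈ 694.32
Round up to the next whole number: n = 695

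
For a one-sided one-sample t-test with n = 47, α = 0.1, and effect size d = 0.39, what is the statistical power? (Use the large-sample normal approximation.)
Power ≈ 0.92

Power calculation (one-sample t-test, normal approximation):
z_β = d · √n - z_α
z_β = 0.39 · √47 - 1.282
z_β = 0.39 · 6.856 - 1.282
z_β = 1.392

Power = Φ(z_β) = Φ(1.392) ≈ 0.918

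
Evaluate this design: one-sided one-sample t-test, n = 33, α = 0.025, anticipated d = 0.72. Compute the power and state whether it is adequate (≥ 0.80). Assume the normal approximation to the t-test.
Power ≈ 0.99; the study is adequately powered (power ≥ 0.80)

Power calculation (one-sample t-test, normal approximation):
z_β = d · √n - z_α
z_β = 0.72 · √33 - 1.960
z_β = 0.72 · 5.745 - 1.960
z_β = 2.176

Power = Φ(z_β) = Φ(2.176) ≈ 0.985

Effect size d = 0.72 is medium by Cohen's convention (0.2/0.5/0.8).

Threshold: power ≥ 0.80 is conventionally adequate.
Power ≈ 0.99 → the study is adequately powered (power ≥ 0.80).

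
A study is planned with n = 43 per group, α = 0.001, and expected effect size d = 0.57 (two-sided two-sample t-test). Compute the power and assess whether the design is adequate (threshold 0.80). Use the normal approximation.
Power ≈ 0.26; the study is underpowered (power < 0.80)

Power calculation (two-sample t-test, normal approximation):
z_β = d · √(n/2) - z_{α/2}
z_β = 0.57 · √(43/2) - 3.291
z_β = 0.57 · 4.637 - 3.291
z_β = -0.648

Power = Φ(z_β) = Φ(-0.648) ≈ 0.259

Effect size d = 0.57 is medium by Cohen's convention (0.2/0.5/0.8).

Threshold: power ≥ 0.80 is conventionally adequate.
Power ≈ 0.26 → the study is underpowered (power < 0.80).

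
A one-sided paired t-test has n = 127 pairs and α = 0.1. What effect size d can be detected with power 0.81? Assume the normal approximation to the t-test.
d ≈ 0.19

Minimum detectable effect (paired t-test, normal approximation):
d = (z_α + z_β) / √n
d = (1.282 + 0.878) / √127
d = 2.159 / 11.269
d ≈ 0.19

By Cohen's convention (0.2 small / 0.5 medium / 0.8 large): very small effect.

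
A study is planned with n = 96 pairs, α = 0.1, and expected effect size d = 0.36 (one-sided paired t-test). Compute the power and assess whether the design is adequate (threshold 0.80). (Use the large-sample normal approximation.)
Power ≈ 0.99; the study is adequately powered (power ≥ 0.80)

Power calculation (paired t-test, normal approximation):
z_β = d · √n - z_α
z_β = 0.36 · √96 - 1.282
z_β = 0.36 · 9.798 - 1.282
z_β = 2.246

Power = Φ(z_β) = Φ(2.246) ≈ 0.988

Effect size d = 0.36 is small by Cohen's convention (0.2/0.5/0.8).

Threshold: power ≥ 0.80 is conventionally adequate.
Power ≈ 0.99 → the study is adequately powered (power ≥ 0.80).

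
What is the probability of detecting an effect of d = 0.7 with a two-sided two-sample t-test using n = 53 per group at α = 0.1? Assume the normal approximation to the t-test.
Power ≈ 0.97

Power calculation (two-sample t-test, normal approximation):
z_β = d · √(n/2) - z_{α/2}
z_β = 0.7 · √(53/2) - 1.645
z_β = 0.7 · 5.148 - 1.645
z_β = 1.959

Power = Φ(z_β) = Φ(1.959) ≈ 0.975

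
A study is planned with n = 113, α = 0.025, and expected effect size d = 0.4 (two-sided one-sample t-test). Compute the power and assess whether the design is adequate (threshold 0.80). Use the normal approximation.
Power ≈ 0.98; the study is adequately powered (power ≥ 0.80)

Power calculation (one-sample t-test, normal approximation):
z_β = d · √n - z_{α/2}
z_β = 0.4 · √113 - 2.241
z_β = 0.4 · 10.630 - 2.241
z_β = 2.011

Power = Φ(z_β) = Φ(2.011) ≈ 0.978

Effect size d = 0.4 is small by Cohen's convention (0.2/0.5/0.8).

Threshold: power ≥ 0.80 is conventionally adequate.
Power ≈ 0.98 → the study is adequately powered (power ≥ 0.80).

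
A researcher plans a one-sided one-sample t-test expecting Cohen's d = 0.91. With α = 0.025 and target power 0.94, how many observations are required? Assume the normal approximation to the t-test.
n = 15

Sample size formula (one-sample t-test, normal approximation):
n = ((z_α + z_β) / d)²

z_α = 1.960 (for α = 0.025, one-sided)
z_β = 1.555 (for power = 0.94)
d = 0.91

n = ((1.960 + 1.555) / 0.91)²
n = (3.863)²
n ≈ 14.92
Round up to the next whole number: n = 15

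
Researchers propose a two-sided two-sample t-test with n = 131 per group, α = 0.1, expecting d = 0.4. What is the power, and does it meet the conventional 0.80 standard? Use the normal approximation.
Power ≈ 0.94; the study is adequately powered (power ≥ 0.80)

Power calculation (two-sample t-test, normal approximation):
z_β = d · √(n/2) - z_{α/2}
z_β = 0.4 · √(131/2) - 1.645
z_β = 0.4 · 8.093 - 1.645
z_β = 1.592

Power = Φ(z_β) = Φ(1.592) ≈ 0.944

Effect size d = 0.4 is small by Cohen's convention (0.2/0.5/0.8).

Threshold: power ≥ 0.80 is conventionally adequate.
Power ≈ 0.94 → the study is adequately powered (power ≥ 0.80).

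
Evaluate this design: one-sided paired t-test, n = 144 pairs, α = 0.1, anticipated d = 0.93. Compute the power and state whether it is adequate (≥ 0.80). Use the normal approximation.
Power ≈ 1.00; the study is adequately powered (power ≥ 0.80)

Power calculation (paired t-test, normal approximation):
z_β = d · √n - z_α
z_β = 0.93 · √144 - 1.282
z_β = 0.93 · 12.000 - 1.282
z_β = 9.878

Power = Φ(z_β) = Φ(9.878) ≈ 1.000

Effect size d = 0.93 is large by Cohen's convention (0.2/0.5/0.8).

Threshold: power ≥ 0.80 is conventionally adequate.
Power ≈ 1.00 → the study is adequately powered (power ≥ 0.80).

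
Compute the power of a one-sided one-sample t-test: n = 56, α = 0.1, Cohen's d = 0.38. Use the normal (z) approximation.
Power ≈ 0.94

Power calculation (one-sample t-test, normal approximation):
z_β = d · √n - z_α
z_β = 0.38 · √56 - 1.282
z_β = 0.38 · 7.483 - 1.282
z_β = 1.562

Power = Φ(z_β) = Φ(1.562) ≈ 0.941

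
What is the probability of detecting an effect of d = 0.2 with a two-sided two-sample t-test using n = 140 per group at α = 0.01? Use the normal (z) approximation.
Power ≈ 0.18

Power calculation (two-sample t-test, normal approximation):
z_β = d · √(n/2) - z_{α/2}
z_β = 0.2 · √(140/2) - 2.576
z_β = 0.2 · 8.367 - 2.576
z_β = -0.903

Power = Φ(z_β) = Φ(-0.903) ≈ 0.183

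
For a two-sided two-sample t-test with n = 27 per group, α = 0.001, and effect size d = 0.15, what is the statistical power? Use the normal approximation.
Power ≈ 0.00

Power calculation (two-sample t-test, normal approximation):
z_β = d · √(n/2) - z_{α/2}
z_β = 0.15 · √(27/2) - 3.291
z_β = 0.15 · 3.674 - 3.291
z_β = -2.739

Power = Φ(z_β) = Φ(-2.739) ≈ 0.003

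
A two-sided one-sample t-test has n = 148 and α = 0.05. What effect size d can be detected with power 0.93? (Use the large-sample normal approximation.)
d ≈ 0.28

Minimum detectable effect (one-sample t-test, normal approximation):
d = (z_{α/2} + z_β) / √n
d = (1.960 + 1.476) / √148
d = 3.436 / 12.166
d ≈ 0.28

By Cohen's convention (0.2 small / 0.5 medium / 0.8 large): small effect.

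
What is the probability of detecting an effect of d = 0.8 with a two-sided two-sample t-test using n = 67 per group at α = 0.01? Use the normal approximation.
Power ≈ 0.98

Power calculation (two-sample t-test, normal approximation):
z_β = d · √(n/2) - z_{α/2}
z_β = 0.8 · √(67/2) - 2.576
z_β = 0.8 · 5.788 - 2.576
z_β = 2.055

Power = Φ(z_β) = Φ(2.055) ≈ 0.980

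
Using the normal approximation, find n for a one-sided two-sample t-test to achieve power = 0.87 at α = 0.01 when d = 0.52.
n = 89 per group

Sample size formula (two-sample t-test, normal approximation):
n = 2 · ((z_α + z_β) / d)²

z_α = 2.326 (for α = 0.01, one-sided)
z_β = 1.126 (for power = 0.87)
d = 0.52

n = 2 · ((2.326 + 1.126) / 0.52)²
n = 2 · (6.638)²
n ≈ 88.13
Round up to the next whole number: n = 89 per group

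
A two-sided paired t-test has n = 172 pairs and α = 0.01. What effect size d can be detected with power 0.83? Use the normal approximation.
d ≈ 0.27

Minimum detectable effect (paired t-test, normal approximation):
d = (z_{α/2} + z_β) / √n
d = (2.576 + 0.954) / √172
d = 3.530 / 13.115
d ≈ 0.27

By Cohen's convention (0.2 small / 0.5 medium / 0.8 large): small effect.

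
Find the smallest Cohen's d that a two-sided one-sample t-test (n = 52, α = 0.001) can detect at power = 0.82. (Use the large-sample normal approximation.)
d ≈ 0.58

Minimum detectable effect (one-sample t-test, normal approximation):
d = (z_{α/2} + z_β) / √n
d = (3.291 + 0.915) / √52
d = 4.206 / 7.211
d ≈ 0.58

By Cohen's convention (0.2 small / 0.5 medium / 0.8 large): medium effect.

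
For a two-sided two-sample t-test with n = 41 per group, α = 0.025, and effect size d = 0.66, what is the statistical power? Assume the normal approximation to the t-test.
Power ≈ 0.77

Power calculation (two-sample t-test, normal approximation):
z_β = d · √(n/2) - z_{α/2}
z_β = 0.66 · √(41/2) - 2.241
z_β = 0.66 · 4.528 - 2.241
z_β = 0.747

Power = Φ(z_β) = Φ(0.747) ≈ 0.772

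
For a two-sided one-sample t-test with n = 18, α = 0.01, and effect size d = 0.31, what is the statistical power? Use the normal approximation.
Power ≈ 0.10

Power calculation (one-sample t-test, normal approximation):
z_β = d · √n - z_{α/2}
z_β = 0.31 · √18 - 2.576
z_β = 0.31 · 4.243 - 2.576
z_β = -1.261

Power = Φ(z_β) = Φ(-1.261) ≈ 0.104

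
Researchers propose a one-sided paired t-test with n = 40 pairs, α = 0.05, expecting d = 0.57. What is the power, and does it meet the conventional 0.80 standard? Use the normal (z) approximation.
Power ≈ 0.98; the study is adequately powered (power ≥ 0.80)

Power calculation (paired t-test, normal approximation):
z_β = d · √n - z_α
z_β = 0.57 · √40 - 1.645
z_β = 0.57 · 6.325 - 1.645
z_β = 1.960

Power = Φ(z_β) = Φ(1.960) ≈ 0.975

Effect size d = 0.57 is medium by Cohen's convention (0.2/0.5/0.8).

Threshold: power ≥ 0.80 is conventionally adequate.
Power ≈ 0.98 → the study is adequately powered (power ≥ 0.80).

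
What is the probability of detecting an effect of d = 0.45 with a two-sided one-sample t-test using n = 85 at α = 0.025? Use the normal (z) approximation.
Power ≈ 0.97

Power calculation (one-sample t-test, normal approximation):
z_β = d · √n - z_{α/2}
z_β = 0.45 · √85 - 2.241
z_β = 0.45 · 9.220 - 2.241
z_β = 1.907

Power = Φ(z_β) = Φ(1.907) ≈ 0.972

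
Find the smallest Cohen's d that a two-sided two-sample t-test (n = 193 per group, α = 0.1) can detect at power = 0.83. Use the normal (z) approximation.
d ≈ 0.26

Minimum detectable effect (two-sample t-test, normal approximation):
d = (z_{α/2} + z_β) / √(n/2)
d = (1.645 + 0.954) / √(193/2)
d = 2.599 / 9.823
d ≈ 0.26

By Cohen's convention (0.2 small / 0.5 medium / 0.8 large): small effect.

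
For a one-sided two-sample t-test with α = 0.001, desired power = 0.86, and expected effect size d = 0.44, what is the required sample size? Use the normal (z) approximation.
n = 180 per group

Sample size formula (two-sample t-test, normal approximation):
n = 2 · ((z_α + z_β) / d)²

z_α = 3.090 (for α = 0.001, one-sided)
z_β = 1.080 (for power = 0.86)
d = 0.44

n = 2 · ((3.090 + 1.080) / 0.44)²
n = 2 · (9.477)²
n ≈ 179.63
Round up to the next whole number: n = 180 per group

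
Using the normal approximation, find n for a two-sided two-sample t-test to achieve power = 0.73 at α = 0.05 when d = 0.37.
n = 97 per group

Sample size formula (two-sample t-test, normal approximation):
n = 2 · ((z_{α/2} + z_β) / d)²

z_{α/2} = 1.960 (for α = 0.05, two-sided)
z_β = 0.613 (for power = 0.73)
d = 0.37

n = 2 · ((1.960 + 0.613) / 0.37)²
n = 2 · (6.954)²
n ≈ 96.72
Round up to the next whole number: n = 97 per group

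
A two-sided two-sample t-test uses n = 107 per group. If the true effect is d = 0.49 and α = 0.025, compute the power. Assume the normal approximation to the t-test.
Power ≈ 0.91

Power calculation (two-sample t-test, normal approximation):
z_β = d · √(n/2) - z_{α/2}
z_β = 0.49 · √(107/2) - 2.241
z_β = 0.49 · 7.314 - 2.241
z_β = 1.343

Power = Φ(z_β) = Φ(1.343) ≈ 0.910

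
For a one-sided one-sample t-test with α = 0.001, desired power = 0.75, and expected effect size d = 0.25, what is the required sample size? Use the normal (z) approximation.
n = 227

Sample size formula (one-sample t-test, normal approximation):
n = ((z_α + z_β) / d)²

z_α = 3.090 (for α = 0.001, one-sided)
z_β = 0.674 (for power = 0.75)
d = 0.25

n = ((3.090 + 0.674) / 0.25)²
n = (15.056)²
n ≈ 226.68
Round up to the next whole number: n = 227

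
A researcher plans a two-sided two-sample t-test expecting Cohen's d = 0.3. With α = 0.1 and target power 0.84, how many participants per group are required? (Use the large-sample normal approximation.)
n = 155 per group

Sample size formula (two-sample t-test, normal approximation):
n = 2 · ((z_{α/2} + z_β) / d)²

z_{α/2} = 1.645 (for α = 0.1, two-sided)
z_β = 0.994 (for power = 0.84)
d = 0.3

n = 2 · ((1.645 + 0.994) / 0.3)²
n = 2 · (8.797)²
n ≈ 154.77
Round up to the next whole number: n = 155 per group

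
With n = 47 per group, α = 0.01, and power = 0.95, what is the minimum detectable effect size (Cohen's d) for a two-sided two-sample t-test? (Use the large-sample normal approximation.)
d ≈ 0.87

Minimum detectable effect (two-sample t-test, normal approximation):
d = (z_{α/2} + z_β) / √(n/2)
d = (2.576 + 1.645) / √(47/2)
d = 4.221 / 4.848
d ≈ 0.87

By Cohen's convention (0.2 small / 0.5 medium / 0.8 large): large effect.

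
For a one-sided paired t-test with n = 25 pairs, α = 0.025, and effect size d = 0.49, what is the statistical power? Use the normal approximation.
Power ≈ 0.69

Power calculation (paired t-test, normal approximation):
z_β = d · √n - z_α
z_β = 0.49 · √25 - 1.960
z_β = 0.49 · 5.000 - 1.960
z_β = 0.490

Power = Φ(z_β) = Φ(0.490) ≈ 0.688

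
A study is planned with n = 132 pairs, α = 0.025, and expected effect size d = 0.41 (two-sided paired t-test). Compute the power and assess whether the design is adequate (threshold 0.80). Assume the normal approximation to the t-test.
Power ≈ 0.99; the study is adequately powered (power ≥ 0.80)

Power calculation (paired t-test, normal approximation):
z_β = d · √n - z_{α/2}
z_β = 0.41 · √132 - 2.241
z_β = 0.41 · 11.489 - 2.241
z_β = 2.469

Power = Φ(z_β) = Φ(2.469) ≈ 0.993

Effect size d = 0.41 is small by Cohen's convention (0.2/0.5/0.8).

Threshold: power ≥ 0.80 is conventionally adequate.
Power ≈ 0.99 → the study is adequately powered (power ≥ 0.80).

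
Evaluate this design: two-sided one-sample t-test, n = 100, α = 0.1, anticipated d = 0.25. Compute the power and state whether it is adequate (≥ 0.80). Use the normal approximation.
Power ≈ 0.80; the study is adequately powered (power ≥ 0.80)

Power calculation (one-sample t-test, normal approximation):
z_β = d · √n - z_{α/2}
z_β = 0.25 · √100 - 1.645
z_β = 0.25 · 10.000 - 1.645
z_β = 0.855

Power = Φ(z_β) = Φ(0.855) ≈ 0.804

Effect size d = 0.25 is small by Cohen's convention (0.2/0.5/0.8).

Threshold: power ≥ 0.80 is conventionally adequate.
Power ≈ 0.80 → the study is adequately powered (power ≥ 0.80).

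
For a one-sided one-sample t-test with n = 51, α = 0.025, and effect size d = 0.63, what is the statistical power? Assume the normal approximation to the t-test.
Power ≈ 0.99

Power calculation (one-sample t-test, normal approximation):
z_β = d · √n - z_α
z_β = 0.63 · √51 - 1.960
z_β = 0.63 · 7.141 - 1.960
z_β = 2.539

Power = Φ(z_β) = Φ(2.539) ≈ 0.994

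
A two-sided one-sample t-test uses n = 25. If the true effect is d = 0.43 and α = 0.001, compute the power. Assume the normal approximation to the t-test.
Power ≈ 0.13

Power calculation (one-sample t-test, normal approximation):
z_β = d · √n - z_{α/2}
z_β = 0.43 · √25 - 3.291
z_β = 0.43 · 5.000 - 3.291
z_β = -1.141

Power = Φ(z_β) = Φ(-1.141) ≈ 0.127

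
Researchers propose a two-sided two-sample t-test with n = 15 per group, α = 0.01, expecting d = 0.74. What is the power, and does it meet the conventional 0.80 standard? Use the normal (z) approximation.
Power ≈ 0.29; the study is underpowered (power < 0.80)

Power calculation (two-sample t-test, normal approximation):
z_β = d · √(n/2) - z_{α/2}
z_β = 0.74 · √(15/2) - 2.576
z_β = 0.74 · 2.739 - 2.576
z_β = -0.549

Power = Φ(z_β) = Φ(-0.549) ≈ 0.291

Effect size d = 0.74 is medium by Cohen's convention (0.2/0.5/0.8).

Threshold: power ≥ 0.80 is conventionally adequate.
Power ≈ 0.29 → the study is underpowered (power < 0.80).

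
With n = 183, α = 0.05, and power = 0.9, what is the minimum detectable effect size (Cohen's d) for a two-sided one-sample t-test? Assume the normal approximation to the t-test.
d ≈ 0.24

Minimum detectable effect (one-sample t-test, normal approximation):
d = (z_{α/2} + z_β) / √n
d = (1.960 + 1.282) / √183
d = 3.242 / 13.528
d ≈ 0.24

By Cohen's convention (0.2 small / 0.5 medium / 0.8 large): small effect.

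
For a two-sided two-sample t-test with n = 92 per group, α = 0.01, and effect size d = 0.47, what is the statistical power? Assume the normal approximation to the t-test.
Power ≈ 0.73

Power calculation (two-sample t-test, normal approximation):
z_β = d · √(n/2) - z_{α/2}
z_β = 0.47 · √(92/2) - 2.576
z_β = 0.47 · 6.782 - 2.576
z_β = 0.612

Power = Φ(z_β) = Φ(0.612) ≈ 0.730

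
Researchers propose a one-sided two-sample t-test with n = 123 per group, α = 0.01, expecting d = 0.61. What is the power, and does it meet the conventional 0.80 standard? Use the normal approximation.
Power ≈ 0.99; the study is adequately powered (power ≥ 0.80)

Power calculation (two-sample t-test, normal approximation):
z_β = d · √(n/2) - z_α
z_β = 0.61 · √(123/2) - 2.326
z_β = 0.61 · 7.842 - 2.326
z_β = 2.457

Power = Φ(z_β) = Φ(2.457) ≈ 0.993

Effect size d = 0.61 is medium by Cohen's convention (0.2/0.5/0.8).

Threshold: power ≥ 0.80 is conventionally adequate.
Power ≈ 0.99 → the study is adequately powered (power ≥ 0.80).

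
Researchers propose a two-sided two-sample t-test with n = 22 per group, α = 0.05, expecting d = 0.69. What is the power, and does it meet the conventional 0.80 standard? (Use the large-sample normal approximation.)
Power ≈ 0.63; the study is underpowered (power < 0.80)

Power calculation (two-sample t-test, normal approximation):
z_β = d · √(n/2) - z_{α/2}
z_β = 0.69 · √(22/2) - 1.960
z_β = 0.69 · 3.317 - 1.960
z_β = 0.329

Power = Φ(z_β) = Φ(0.329) ≈ 0.629

Effect size d = 0.69 is medium by Cohen's convention (0.2/0.5/0.8).

Threshold: power ≥ 0.80 is conventionally adequate.
Power ≈ 0.63 → the study is underpowered (power < 0.80).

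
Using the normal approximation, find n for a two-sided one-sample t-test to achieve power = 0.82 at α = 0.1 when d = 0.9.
n = 9

Sample size formula (one-sample t-test, normal approximation):
n = ((z_{α/2} + z_β) / d)²

z_{α/2} = 1.645 (for α = 0.1, two-sided)
z_β = 0.915 (for power = 0.82)
d = 0.9

n = ((1.645 + 0.915) / 0.9)²
n = (2.844)²
n ≈ 8.09
Round up to the next whole number: n = 9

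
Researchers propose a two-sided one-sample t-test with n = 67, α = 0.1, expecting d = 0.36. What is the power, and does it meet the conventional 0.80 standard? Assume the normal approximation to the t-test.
Power ≈ 0.90; the study is adequately powered (power ≥ 0.80)

Power calculation (one-sample t-test, normal approximation):
z_β = d · √n - z_{α/2}
z_β = 0.36 · √67 - 1.645
z_β = 0.36 · 8.185 - 1.645
z_β = 1.302

Power = Φ(z_β) = Φ(1.302) ≈ 0.904

Effect size d = 0.36 is small by Cohen's convention (0.2/0.5/0.8).

Threshold: power ≥ 0.80 is conventionally adequate.
Power ≈ 0.90 → the study is adequately powered (power ≥ 0.80).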